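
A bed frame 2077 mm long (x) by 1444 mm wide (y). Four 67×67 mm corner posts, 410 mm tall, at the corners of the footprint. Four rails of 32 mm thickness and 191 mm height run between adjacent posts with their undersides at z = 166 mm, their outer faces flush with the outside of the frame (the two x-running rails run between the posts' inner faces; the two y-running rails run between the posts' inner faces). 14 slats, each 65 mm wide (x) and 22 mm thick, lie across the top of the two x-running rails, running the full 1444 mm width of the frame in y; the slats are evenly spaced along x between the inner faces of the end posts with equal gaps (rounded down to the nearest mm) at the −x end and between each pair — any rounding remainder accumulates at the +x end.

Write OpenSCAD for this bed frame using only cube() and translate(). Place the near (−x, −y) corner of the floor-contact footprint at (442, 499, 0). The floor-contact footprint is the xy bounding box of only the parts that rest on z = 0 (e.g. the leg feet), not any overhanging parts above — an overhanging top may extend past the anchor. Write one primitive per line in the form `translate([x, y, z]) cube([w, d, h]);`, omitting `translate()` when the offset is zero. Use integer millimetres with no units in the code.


translate([442, 499, 0]) cube([67, 67, 410]);
translate([442, 1876, 0]) cube([67, 67, 410]);
translate([2452, 499, 0]) cube([67, 67, 410]);
translate([2452, 1876, 0]) cube([67, 67, 410]);
translate([509, 499, 166]) cube([1943, 32, 191]);
translate([509, 1911, 166]) cube([1943, 32, 191]);
translate([442, 566, 166]) cube([32, 1310, 191]);
translate([2487, 566, 166]) cube([32, 1310, 191]);
translate([577, 499, 357]) cube([65, 1444, 22]);
translate([710, 499, 357]) cube([65, 1444, 22]);
translate([843, 499, 357]) cube([65, 1444, 22]);
translate([976, 499, 357]) cube([65, 1444, 22]);
translate([1109, 499, 357]) cube([65, 1444, 22]);
translate([1242, 499, 357]) cube([65, 1444, 22]);
translate([1375, 499, 357]) cube([65, 1444, 22]);
translate([1508, 499, 357]) cube([65, 1444, 22]);
translate([1641, 499, 357]) cube([65, 1444, 22]);
translate([1774, 499, 357]) cube([65, 1444, 22]);
translate([1907, 499, 357]) cube([65, 1444, 22]);
translate([2040, 499, 357]) cube([65, 1444, 22]);
translate([2173, 499, 357]) cube([65, 1444, 22]);
translate([2306, 499, 357]) cube([65, 1444, 22]);


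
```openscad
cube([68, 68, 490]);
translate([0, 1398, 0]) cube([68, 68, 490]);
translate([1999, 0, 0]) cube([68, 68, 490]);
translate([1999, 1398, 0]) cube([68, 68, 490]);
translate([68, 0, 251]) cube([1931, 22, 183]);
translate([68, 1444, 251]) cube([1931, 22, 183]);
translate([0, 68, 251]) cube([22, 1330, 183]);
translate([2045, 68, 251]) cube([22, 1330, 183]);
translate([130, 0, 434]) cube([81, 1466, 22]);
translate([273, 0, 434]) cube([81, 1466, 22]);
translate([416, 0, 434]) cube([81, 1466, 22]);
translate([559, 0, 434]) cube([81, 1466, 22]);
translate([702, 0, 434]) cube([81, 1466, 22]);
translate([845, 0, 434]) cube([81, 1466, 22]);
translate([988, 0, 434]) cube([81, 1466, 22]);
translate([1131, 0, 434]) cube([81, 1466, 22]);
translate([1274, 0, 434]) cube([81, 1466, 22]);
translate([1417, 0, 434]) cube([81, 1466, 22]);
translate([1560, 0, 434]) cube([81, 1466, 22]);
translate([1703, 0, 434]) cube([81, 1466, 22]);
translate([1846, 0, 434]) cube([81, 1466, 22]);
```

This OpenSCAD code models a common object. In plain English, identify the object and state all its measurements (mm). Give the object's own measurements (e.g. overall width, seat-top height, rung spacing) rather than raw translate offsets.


A bed frame 2067 mm long (x) by 1466 mm wide (y). Four 68×68 mm corner posts, 490 mm tall, at the corners of the footprint. Four rails of 22 mm thickness and 183 mm height run between adjacent posts with their undersides at z = 251 mm, their outer faces flush with the outside of the frame (the two x-running rails run between the posts' inner faces; the two y-running rails run between the posts' inner faces). 13 slats, each 81 mm wide (x) and 22 mm thick, lie across the top of the two x-running rails, running the full 1466 mm width of the frame in y; along x they sit between the end posts with a 62 mm gap after the −x posts and between neighbouring slats, leaving 72 mm before the +x posts.


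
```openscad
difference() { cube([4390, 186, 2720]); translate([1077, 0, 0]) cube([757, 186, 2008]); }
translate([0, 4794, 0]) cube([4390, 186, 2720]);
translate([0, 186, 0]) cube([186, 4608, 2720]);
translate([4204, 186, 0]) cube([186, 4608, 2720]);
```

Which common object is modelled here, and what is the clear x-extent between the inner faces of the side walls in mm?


A single room. The interior width is 4018 mm.

Four walls enclosing a rectangle with a door in the front wall — a room. Outside width 4390 minus two 186 mm walls gives 4018 mm.


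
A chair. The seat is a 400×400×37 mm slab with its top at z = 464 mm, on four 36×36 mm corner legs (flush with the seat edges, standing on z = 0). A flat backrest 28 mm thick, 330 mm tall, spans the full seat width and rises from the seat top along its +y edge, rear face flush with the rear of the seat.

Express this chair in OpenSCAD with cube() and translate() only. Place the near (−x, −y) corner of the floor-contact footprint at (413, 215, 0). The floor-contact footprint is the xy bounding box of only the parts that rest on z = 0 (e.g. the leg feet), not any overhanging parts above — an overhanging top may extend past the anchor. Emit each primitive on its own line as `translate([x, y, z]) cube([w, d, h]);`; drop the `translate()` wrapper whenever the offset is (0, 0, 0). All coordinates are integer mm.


translate([413, 215, 427]) cube([400, 400, 37]);
translate([413, 215, 0]) cube([36, 36, 427]);
translate([777, 215, 0]) cube([36, 36, 427]);
translate([413, 579, 0]) cube([36, 36, 427]);
translate([777, 579, 0]) cube([36, 36, 427]);
translate([413, 587, 464]) cube([400, 28, 330]);


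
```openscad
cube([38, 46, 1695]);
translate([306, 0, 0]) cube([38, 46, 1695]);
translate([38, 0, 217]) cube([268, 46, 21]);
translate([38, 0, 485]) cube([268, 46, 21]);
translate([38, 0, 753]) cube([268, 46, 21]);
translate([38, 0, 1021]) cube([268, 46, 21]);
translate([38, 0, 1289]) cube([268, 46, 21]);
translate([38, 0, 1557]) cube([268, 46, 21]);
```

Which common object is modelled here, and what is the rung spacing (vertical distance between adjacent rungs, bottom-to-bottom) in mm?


A ladder. The rung spacing is 268 mm.

Two tall 38×46 posts with 6 short bars between them — a ladder. Adjacent rungs sit at z = 217 and z = 485, so the spacing is 485 − 217 = 268 mm.


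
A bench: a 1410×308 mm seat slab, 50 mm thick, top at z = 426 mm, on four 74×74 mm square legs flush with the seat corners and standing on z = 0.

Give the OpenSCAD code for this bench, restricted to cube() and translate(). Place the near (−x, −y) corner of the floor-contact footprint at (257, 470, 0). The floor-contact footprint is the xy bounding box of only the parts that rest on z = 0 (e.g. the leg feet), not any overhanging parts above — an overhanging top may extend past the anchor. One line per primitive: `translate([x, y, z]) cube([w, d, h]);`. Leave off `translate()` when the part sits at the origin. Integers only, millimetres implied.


// leg_h = 426 − 50 = 376
translate([257, 470, 376]) cube([1410, 308, 50]);
translate([257, 470, 0]) cube([74, 74, 376]);
translate([257, 704, 0]) cube([74, 74, 376]);
translate([1593, 470, 0]) cube([74, 74, 376]);
translate([1593, 704, 0]) cube([74, 74, 376]);


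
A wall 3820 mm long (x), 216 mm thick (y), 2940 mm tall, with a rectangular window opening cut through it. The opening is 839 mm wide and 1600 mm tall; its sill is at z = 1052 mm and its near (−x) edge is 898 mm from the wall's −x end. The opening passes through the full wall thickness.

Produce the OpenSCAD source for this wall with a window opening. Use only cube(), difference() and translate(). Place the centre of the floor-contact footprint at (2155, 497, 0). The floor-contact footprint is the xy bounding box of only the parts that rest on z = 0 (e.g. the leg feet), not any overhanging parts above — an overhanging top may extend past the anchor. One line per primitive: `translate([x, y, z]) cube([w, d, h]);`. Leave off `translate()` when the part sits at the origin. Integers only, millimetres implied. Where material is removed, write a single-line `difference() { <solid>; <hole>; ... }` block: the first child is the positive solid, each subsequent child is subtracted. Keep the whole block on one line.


difference() { translate([245, 389, 0]) cube([3820, 216, 2940]); translate([1143, 389, 1052]) cube([839, 216, 1600]); }


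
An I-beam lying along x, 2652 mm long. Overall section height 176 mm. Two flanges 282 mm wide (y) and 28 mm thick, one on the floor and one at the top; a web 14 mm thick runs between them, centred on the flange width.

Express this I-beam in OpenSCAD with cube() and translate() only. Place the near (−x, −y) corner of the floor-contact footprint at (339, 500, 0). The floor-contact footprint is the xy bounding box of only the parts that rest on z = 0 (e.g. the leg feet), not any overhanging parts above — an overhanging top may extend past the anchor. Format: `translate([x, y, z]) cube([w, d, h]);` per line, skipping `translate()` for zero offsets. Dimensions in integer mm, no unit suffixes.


translate([339, 500, 0]) cube([2652, 282, 28]);
translate([339, 634, 28]) cube([2652, 14, 120]);
translate([339, 500, 148]) cube([2652, 282, 28]);


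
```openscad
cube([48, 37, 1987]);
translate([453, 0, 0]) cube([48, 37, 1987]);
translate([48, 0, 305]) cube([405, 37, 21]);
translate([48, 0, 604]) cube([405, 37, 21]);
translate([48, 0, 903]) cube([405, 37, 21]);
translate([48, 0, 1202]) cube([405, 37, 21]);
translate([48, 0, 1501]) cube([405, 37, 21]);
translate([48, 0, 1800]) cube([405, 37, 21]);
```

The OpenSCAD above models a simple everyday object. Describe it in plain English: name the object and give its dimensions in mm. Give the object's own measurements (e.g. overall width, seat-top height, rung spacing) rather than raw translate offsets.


A straight ladder. Two 48×37 mm vertical rails, 1987 mm tall, stand 501 mm apart (outside-to-outside) with their front faces coplanar on the −y side. 6 rungs, each 37 mm deep and 21 mm tall, span between the inner faces of the rails, front faces flush with the rails. The lowest rung's underside is at z = 305 mm and rungs are spaced 299 mm apart (underside to underside).


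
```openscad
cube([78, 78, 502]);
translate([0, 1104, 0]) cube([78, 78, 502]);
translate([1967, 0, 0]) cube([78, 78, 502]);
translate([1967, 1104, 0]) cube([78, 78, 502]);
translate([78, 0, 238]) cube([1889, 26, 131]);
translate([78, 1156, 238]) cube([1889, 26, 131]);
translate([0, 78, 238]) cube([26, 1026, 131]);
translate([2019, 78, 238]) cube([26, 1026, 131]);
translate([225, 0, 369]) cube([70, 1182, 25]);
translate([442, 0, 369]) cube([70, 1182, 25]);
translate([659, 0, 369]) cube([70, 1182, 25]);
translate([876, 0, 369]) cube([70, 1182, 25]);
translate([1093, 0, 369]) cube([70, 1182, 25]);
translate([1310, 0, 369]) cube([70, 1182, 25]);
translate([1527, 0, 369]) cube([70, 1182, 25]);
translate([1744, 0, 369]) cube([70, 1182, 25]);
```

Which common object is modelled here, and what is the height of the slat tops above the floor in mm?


A bed frame. The slat-top height is 394 mm.

Four posts, four rails, and a row of slats — a bed frame. Slats sit on the rails at z = 238 + 131 = 369; with slat thickness 25, the top is 394 mm.


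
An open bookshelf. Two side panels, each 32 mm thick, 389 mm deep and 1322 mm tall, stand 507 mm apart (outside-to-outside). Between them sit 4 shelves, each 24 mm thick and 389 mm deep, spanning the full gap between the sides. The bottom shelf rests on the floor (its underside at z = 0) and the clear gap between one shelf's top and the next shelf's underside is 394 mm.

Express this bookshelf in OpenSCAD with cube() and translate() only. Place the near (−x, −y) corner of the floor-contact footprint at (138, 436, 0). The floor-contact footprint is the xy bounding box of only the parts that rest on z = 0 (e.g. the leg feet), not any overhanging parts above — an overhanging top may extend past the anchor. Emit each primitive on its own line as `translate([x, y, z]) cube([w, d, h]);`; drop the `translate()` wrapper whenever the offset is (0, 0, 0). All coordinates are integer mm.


translate([138, 436, 0]) cube([32, 389, 1322]);
translate([613, 436, 0]) cube([32, 389, 1322]);
translate([170, 436, 0]) cube([443, 389, 24]);
translate([170, 436, 418]) cube([443, 389, 24]);
translate([170, 436, 836]) cube([443, 389, 24]);
translate([170, 436, 1254]) cube([443, 389, 24]);


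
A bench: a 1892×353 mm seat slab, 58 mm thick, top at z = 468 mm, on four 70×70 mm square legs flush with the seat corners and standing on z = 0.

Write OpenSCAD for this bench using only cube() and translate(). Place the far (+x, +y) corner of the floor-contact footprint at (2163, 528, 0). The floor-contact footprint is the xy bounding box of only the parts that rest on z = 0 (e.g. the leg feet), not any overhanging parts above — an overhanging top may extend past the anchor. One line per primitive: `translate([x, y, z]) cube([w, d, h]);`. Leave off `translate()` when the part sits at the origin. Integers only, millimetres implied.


translate([271, 175, 410]) cube([1892, 353, 58]);
translate([271, 175, 0]) cube([70, 70, 410]);
translate([271, 458, 0]) cube([70, 70, 410]);
translate([2093, 175, 0]) cube([70, 70, 410]);
translate([2093, 458, 0]) cube([70, 70, 410]);


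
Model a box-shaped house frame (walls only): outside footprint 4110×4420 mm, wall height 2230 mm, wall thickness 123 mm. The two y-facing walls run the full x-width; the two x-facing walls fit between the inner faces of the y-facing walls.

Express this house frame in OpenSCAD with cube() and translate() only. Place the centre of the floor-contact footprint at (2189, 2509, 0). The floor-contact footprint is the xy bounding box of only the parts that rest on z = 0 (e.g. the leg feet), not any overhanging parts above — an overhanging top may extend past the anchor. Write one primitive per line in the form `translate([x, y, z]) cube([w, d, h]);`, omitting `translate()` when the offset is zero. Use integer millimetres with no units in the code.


translate([134, 299, 0]) cube([4110, 123, 2230]);
translate([134, 4596, 0]) cube([4110, 123, 2230]);
translate([134, 422, 0]) cube([123, 4174, 2230]);
translate([4121, 422, 0]) cube([123, 4174, 2230]);


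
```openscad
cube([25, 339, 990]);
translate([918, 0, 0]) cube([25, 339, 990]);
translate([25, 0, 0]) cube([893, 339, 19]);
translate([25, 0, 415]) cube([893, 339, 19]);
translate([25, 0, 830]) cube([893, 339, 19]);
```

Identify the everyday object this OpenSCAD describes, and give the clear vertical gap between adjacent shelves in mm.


A bookshelf. The clear shelf gap is 396 mm.

Two tall side panels with 3 horizontal boards between them — a bookshelf. The first two shelf undersides are at z = 0 and z = 415; with shelf thickness 19, the clear gap is 415 − 0 − 19 = 396 mm.


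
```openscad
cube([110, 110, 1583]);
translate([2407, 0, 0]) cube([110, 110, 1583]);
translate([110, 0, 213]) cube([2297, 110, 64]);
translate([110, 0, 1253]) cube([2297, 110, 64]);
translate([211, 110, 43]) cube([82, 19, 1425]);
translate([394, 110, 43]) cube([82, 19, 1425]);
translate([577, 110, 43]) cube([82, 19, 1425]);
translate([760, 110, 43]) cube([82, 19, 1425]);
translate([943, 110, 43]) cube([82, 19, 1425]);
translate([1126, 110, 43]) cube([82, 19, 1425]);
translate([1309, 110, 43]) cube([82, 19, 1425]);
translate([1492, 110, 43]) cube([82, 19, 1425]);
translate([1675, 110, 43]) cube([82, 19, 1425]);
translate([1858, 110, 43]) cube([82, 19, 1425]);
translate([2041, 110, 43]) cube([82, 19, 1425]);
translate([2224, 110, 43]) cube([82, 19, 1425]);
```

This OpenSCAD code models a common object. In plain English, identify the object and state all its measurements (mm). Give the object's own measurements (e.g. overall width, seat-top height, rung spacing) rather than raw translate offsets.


A fence section. Two 110×110 mm posts, 1583 mm tall, stand on the floor with a clear span of 2297 mm between their inner faces. Two horizontal rails of 110×64 mm section span the gap between the posts with their undersides at z = 213 mm and z = 1253 mm, flush with the posts' −y face. 12 pickets, each 82 mm wide, 19 mm thick and 1425 mm tall, are fixed to the +y face of the rails with their bottoms at z = 43 mm, spaced across the span with a 101 mm gap after the −x post and between neighbouring pickets and before the +x post.


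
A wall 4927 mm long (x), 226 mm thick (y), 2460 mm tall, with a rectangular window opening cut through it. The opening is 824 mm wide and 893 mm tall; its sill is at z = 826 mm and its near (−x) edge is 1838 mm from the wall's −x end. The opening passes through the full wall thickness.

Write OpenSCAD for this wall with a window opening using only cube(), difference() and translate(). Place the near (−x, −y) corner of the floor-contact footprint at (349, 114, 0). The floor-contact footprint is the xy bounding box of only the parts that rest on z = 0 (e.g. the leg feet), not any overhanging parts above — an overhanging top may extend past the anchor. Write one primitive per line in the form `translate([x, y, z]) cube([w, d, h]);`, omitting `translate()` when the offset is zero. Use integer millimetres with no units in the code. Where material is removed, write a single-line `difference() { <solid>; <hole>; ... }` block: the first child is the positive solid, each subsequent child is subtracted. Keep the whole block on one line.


difference() { translate([349, 114, 0]) cube([4927, 226, 2460]); translate([2187, 114, 826]) cube([824, 226, 893]); }


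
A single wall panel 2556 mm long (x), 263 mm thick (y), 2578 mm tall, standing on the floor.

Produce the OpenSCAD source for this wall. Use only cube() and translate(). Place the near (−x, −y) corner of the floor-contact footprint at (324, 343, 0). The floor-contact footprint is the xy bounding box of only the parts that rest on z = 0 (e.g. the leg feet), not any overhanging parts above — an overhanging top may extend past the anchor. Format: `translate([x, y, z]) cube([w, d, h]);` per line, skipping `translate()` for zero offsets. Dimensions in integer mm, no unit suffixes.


translate([324, 343, 0]) cube([2556, 263, 2578]);


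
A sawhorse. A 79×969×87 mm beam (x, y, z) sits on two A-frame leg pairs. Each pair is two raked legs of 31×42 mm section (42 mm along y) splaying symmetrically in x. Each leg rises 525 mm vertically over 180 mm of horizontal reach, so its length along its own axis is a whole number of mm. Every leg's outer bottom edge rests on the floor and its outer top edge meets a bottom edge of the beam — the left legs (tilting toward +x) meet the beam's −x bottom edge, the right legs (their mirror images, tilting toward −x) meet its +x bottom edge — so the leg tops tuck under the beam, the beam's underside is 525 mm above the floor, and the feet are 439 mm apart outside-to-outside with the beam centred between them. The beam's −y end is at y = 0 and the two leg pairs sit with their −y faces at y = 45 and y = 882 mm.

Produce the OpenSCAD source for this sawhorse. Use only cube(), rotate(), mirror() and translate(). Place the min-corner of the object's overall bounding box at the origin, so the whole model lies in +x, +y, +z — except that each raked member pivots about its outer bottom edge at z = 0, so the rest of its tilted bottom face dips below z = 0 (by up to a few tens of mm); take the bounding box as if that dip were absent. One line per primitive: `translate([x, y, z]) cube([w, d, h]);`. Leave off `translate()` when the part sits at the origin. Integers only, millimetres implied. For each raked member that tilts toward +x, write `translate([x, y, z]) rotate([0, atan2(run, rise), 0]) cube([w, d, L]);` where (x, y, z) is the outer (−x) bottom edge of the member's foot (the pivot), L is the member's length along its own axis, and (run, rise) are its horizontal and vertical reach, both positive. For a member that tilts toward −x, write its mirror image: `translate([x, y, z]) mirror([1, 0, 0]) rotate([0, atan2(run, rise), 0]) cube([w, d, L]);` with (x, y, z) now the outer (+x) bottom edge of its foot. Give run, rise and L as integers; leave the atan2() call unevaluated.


translate([180, 0, 525]) cube([79, 969, 87]);
translate([0, 45, 0]) rotate([0, atan2(180, 525), 0]) cube([31, 42, 555]);
translate([439, 45, 0]) mirror([1, 0, 0]) rotate([0, atan2(180, 525), 0]) cube([31, 42, 555]);
translate([0, 882, 0]) rotate([0, atan2(180, 525), 0]) cube([31, 42, 555]);
translate([439, 882, 0]) mirror([1, 0, 0]) rotate([0, atan2(180, 525), 0]) cube([31, 42, 555]);


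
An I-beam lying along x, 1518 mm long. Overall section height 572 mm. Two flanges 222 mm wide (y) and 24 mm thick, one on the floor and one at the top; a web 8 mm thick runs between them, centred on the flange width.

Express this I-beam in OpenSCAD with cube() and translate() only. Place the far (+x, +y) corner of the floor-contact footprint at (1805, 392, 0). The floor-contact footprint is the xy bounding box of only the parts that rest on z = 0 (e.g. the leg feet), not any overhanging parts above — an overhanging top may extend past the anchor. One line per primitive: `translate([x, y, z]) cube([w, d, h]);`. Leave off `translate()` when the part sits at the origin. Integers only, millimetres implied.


translate([287, 170, 0]) cube([1518, 222, 24]);
translate([287, 277, 24]) cube([1518, 8, 524]);
translate([287, 170, 548]) cube([1518, 222, 24]);


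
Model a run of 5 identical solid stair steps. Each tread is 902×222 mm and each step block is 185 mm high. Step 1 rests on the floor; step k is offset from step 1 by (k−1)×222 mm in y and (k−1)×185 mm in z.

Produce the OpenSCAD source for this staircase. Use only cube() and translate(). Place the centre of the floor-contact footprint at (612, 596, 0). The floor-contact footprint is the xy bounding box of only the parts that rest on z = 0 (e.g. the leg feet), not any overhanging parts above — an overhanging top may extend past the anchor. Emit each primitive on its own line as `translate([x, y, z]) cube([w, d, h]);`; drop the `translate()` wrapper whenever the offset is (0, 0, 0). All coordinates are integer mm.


translate([161, 485, 0]) cube([902, 222, 185]);
translate([161, 707, 185]) cube([902, 222, 185]);
translate([161, 929, 370]) cube([902, 222, 185]);
translate([161, 1151, 555]) cube([902, 222, 185]);
translate([161, 1373, 740]) cube([902, 222, 185]);


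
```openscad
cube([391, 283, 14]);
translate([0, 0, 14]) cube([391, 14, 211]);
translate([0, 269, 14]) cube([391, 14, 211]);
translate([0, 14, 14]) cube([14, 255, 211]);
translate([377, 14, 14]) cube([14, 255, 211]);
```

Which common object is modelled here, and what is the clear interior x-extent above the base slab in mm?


An open box. The internal width is 363 mm.

A 391×283 base slab with four walls standing on it — an open box. The base is 391 mm wide and the walls are 14 mm thick, so the internal width is 391 − 2 × 14 = 363 mm.


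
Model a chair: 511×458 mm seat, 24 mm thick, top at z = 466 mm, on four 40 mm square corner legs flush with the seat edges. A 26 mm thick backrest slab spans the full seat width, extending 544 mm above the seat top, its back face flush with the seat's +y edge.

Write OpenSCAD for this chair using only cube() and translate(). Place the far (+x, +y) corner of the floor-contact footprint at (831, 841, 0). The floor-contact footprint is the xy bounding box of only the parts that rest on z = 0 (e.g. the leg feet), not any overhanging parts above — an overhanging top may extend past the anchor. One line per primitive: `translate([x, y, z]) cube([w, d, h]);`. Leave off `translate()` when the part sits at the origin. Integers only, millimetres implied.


translate([320, 383, 442]) cube([511, 458, 24]);
translate([320, 383, 0]) cube([40, 40, 442]);
translate([791, 383, 0]) cube([40, 40, 442]);
translate([320, 801, 0]) cube([40, 40, 442]);
translate([791, 801, 0]) cube([40, 40, 442]);
translate([320, 815, 466]) cube([511, 26, 544]);


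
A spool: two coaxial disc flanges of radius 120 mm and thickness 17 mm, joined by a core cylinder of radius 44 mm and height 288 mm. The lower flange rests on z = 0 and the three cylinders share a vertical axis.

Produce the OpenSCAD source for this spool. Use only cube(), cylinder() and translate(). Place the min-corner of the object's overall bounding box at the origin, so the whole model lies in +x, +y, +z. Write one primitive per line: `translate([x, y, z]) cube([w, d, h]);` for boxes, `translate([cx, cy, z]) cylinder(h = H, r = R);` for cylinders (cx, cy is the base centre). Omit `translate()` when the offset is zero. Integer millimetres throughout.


translate([120, 120, 0]) cylinder(h = 17, r = 120);
translate([120, 120, 17]) cylinder(h = 288, r = 44);
translate([120, 120, 305]) cylinder(h = 17, r = 120);


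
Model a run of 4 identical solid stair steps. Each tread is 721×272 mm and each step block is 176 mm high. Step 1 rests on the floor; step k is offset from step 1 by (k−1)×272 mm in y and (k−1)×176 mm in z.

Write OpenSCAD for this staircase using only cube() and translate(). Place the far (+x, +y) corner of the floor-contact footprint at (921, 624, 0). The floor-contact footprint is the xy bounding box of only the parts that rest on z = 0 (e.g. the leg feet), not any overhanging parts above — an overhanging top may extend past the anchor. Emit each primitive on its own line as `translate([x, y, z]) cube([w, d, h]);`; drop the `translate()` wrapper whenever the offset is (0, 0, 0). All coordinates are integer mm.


translate([200, 352, 0]) cube([721, 272, 176]);
translate([200, 624, 176]) cube([721, 272, 176]);
translate([200, 896, 352]) cube([721, 272, 176]);
translate([200, 1168, 528]) cube([721, 272, 176]);


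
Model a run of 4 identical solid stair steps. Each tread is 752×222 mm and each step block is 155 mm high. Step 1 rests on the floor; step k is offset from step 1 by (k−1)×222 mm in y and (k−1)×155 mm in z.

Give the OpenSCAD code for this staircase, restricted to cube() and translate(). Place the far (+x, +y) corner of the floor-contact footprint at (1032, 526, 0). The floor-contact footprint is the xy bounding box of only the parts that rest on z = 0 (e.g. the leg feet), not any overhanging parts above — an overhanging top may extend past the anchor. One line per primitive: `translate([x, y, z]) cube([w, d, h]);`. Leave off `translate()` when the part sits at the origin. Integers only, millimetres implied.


translate([280, 304, 0]) cube([752, 222, 155]);
translate([280, 526, 155]) cube([752, 222, 155]);
translate([280, 748, 310]) cube([752, 222, 155]);
translate([280, 970, 465]) cube([752, 222, 155]);


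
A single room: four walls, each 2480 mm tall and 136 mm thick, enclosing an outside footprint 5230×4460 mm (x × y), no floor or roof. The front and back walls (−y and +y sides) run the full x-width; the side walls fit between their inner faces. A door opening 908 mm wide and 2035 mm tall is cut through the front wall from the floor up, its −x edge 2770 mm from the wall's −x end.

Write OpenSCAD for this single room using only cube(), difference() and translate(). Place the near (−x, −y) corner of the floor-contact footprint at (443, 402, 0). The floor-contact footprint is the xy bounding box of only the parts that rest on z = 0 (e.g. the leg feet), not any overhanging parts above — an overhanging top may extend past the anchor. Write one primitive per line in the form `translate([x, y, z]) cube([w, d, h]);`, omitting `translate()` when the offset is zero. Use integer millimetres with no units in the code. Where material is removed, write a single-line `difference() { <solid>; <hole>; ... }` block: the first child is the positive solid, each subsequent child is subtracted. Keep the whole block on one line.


difference() { translate([443, 402, 0]) cube([5230, 136, 2480]); translate([3213, 402, 0]) cube([908, 136, 2035]); }
translate([443, 4726, 0]) cube([5230, 136, 2480]);
translate([443, 538, 0]) cube([136, 4188, 2480]);
translate([5537, 538, 0]) cube([136, 4188, 2480]);


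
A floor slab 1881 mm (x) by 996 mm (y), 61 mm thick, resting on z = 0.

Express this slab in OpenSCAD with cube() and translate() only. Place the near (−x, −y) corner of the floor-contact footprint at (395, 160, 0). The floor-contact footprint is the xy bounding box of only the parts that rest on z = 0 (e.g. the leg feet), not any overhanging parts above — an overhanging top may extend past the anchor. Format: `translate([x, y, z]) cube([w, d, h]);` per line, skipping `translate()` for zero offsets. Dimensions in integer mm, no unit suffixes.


translate([395, 160, 0]) cube([1881, 996, 61]);


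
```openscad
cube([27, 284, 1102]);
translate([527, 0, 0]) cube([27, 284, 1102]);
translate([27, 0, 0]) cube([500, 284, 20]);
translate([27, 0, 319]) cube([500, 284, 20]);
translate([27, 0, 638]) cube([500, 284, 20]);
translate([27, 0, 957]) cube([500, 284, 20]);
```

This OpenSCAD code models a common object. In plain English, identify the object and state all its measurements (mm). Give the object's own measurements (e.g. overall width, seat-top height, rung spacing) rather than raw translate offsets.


An open bookshelf. Two side panels, each 27 mm thick, 284 mm deep and 1102 mm tall, stand 554 mm apart (outside-to-outside). Between them sit 4 shelves, each 20 mm thick and 284 mm deep, spanning the full gap between the sides. The bottom shelf rests on the floor (its underside at z = 0) and the clear gap between one shelf's top and the next shelf's underside is 299 mm.


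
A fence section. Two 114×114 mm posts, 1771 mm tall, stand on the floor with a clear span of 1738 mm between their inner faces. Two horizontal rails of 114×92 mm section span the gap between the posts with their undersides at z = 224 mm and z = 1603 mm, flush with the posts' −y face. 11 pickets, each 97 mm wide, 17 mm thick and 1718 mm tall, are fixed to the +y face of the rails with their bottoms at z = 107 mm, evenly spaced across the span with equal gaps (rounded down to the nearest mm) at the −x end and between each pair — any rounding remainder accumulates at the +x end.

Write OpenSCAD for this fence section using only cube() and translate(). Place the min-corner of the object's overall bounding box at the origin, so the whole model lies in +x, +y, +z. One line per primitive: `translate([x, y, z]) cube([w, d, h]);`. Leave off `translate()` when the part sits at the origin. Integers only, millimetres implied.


cube([114, 114, 1771]);
translate([1852, 0, 0]) cube([114, 114, 1771]);
translate([114, 0, 224]) cube([1738, 114, 92]);
translate([114, 0, 1603]) cube([1738, 114, 92]);
translate([169, 114, 107]) cube([97, 17, 1718]);
translate([321, 114, 107]) cube([97, 17, 1718]);
translate([473, 114, 107]) cube([97, 17, 1718]);
translate([625, 114, 107]) cube([97, 17, 1718]);
translate([777, 114, 107]) cube([97, 17, 1718]);
translate([929, 114, 107]) cube([97, 17, 1718]);
translate([1081, 114, 107]) cube([97, 17, 1718]);
translate([1233, 114, 107]) cube([97, 17, 1718]);
translate([1385, 114, 107]) cube([97, 17, 1718]);
translate([1537, 114, 107]) cube([97, 17, 1718]);
translate([1689, 114, 107]) cube([97, 17, 1718]);


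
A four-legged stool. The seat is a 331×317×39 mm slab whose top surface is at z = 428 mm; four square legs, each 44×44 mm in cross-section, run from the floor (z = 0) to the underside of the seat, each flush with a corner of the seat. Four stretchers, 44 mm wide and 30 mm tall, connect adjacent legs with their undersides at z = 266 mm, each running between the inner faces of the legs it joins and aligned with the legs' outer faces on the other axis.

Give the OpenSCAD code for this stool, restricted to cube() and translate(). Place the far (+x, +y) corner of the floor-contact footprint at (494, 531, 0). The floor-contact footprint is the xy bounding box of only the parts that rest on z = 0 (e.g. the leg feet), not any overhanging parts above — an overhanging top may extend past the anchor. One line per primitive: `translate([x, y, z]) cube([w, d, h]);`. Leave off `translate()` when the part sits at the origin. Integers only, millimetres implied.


// leg_h = 428 - 39 = 389
// stretcher span = 331 - 2*44 = 243
translate([163, 214, 389]) cube([331, 317, 39]);
translate([163, 214, 0]) cube([44, 44, 389]);
translate([450, 214, 0]) cube([44, 44, 389]);
translate([163, 487, 0]) cube([44, 44, 389]);
translate([450, 487, 0]) cube([44, 44, 389]);
translate([207, 214, 266]) cube([243, 44, 30]);
translate([207, 487, 266]) cube([243, 44, 30]);
translate([163, 258, 266]) cube([44, 229, 30]);
translate([450, 258, 266]) cube([44, 229, 30]);


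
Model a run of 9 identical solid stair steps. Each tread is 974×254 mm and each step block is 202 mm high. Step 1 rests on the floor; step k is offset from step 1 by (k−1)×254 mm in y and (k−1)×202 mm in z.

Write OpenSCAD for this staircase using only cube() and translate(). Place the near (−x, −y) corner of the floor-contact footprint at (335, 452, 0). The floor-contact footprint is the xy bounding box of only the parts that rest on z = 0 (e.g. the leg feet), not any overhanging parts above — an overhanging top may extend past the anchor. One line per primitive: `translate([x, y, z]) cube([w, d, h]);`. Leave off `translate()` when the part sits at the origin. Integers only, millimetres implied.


translate([335, 452, 0]) cube([974, 254, 202]);
translate([335, 706, 202]) cube([974, 254, 202]);
translate([335, 960, 404]) cube([974, 254, 202]);
translate([335, 1214, 606]) cube([974, 254, 202]);
translate([335, 1468, 808]) cube([974, 254, 202]);
translate([335, 1722, 1010]) cube([974, 254, 202]);
translate([335, 1976, 1212]) cube([974, 254, 202]);
translate([335, 2230, 1414]) cube([974, 254, 202]);
translate([335, 2484, 1616]) cube([974, 254, 202]);


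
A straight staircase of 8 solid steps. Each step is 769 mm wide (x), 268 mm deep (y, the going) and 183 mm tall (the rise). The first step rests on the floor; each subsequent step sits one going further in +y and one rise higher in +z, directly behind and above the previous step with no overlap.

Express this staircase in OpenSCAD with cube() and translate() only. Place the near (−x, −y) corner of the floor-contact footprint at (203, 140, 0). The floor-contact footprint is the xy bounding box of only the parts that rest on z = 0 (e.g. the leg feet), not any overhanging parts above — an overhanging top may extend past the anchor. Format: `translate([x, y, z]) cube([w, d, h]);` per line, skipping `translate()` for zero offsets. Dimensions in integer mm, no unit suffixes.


translate([203, 140, 0]) cube([769, 268, 183]);
translate([203, 408, 183]) cube([769, 268, 183]);
translate([203, 676, 366]) cube([769, 268, 183]);
translate([203, 944, 549]) cube([769, 268, 183]);
translate([203, 1212, 732]) cube([769, 268, 183]);
translate([203, 1480, 915]) cube([769, 268, 183]);
translate([203, 1748, 1098]) cube([769, 268, 183]);
translate([203, 2016, 1281]) cube([769, 268, 183]);


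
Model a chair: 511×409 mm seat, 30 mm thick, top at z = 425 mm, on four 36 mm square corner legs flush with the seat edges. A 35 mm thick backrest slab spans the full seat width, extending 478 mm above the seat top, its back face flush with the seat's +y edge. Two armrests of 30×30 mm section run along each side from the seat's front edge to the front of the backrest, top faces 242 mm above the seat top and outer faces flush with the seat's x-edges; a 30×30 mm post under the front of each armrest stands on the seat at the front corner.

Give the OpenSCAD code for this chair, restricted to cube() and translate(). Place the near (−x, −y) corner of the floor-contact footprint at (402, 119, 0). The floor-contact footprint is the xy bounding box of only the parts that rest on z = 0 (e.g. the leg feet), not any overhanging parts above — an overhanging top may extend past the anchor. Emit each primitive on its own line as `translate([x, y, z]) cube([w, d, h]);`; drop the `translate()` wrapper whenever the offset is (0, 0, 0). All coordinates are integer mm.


translate([402, 119, 395]) cube([511, 409, 30]);
translate([402, 119, 0]) cube([36, 36, 395]);
translate([877, 119, 0]) cube([36, 36, 395]);
translate([402, 492, 0]) cube([36, 36, 395]);
translate([877, 492, 0]) cube([36, 36, 395]);
translate([402, 493, 425]) cube([511, 35, 478]);
translate([402, 119, 637]) cube([30, 374, 30]);
translate([883, 119, 637]) cube([30, 374, 30]);
translate([402, 119, 425]) cube([30, 30, 212]);
translate([883, 119, 425]) cube([30, 30, 212]);


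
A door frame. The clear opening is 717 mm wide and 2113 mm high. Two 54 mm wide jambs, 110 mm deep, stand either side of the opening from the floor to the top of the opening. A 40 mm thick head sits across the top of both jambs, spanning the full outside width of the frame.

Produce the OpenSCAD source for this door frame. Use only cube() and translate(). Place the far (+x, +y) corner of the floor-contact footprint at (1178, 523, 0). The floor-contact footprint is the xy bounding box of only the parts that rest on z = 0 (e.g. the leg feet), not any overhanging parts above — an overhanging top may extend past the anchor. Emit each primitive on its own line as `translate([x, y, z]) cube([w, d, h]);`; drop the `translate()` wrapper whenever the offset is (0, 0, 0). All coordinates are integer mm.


translate([353, 413, 0]) cube([54, 110, 2113]);
translate([1124, 413, 0]) cube([54, 110, 2113]);
translate([353, 413, 2113]) cube([825, 110, 40]);


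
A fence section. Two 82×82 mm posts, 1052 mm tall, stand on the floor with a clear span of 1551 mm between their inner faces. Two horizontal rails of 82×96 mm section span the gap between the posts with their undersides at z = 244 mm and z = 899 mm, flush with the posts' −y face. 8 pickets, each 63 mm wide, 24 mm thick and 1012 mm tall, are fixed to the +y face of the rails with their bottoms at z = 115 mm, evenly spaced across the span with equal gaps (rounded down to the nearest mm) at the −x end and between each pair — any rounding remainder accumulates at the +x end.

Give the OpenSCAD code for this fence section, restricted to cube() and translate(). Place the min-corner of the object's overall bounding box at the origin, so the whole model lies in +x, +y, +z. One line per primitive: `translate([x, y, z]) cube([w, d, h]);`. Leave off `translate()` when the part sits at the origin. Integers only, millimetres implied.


cube([82, 82, 1052]);
translate([1633, 0, 0]) cube([82, 82, 1052]);
translate([82, 0, 244]) cube([1551, 82, 96]);
translate([82, 0, 899]) cube([1551, 82, 96]);
translate([198, 82, 115]) cube([63, 24, 1012]);
translate([377, 82, 115]) cube([63, 24, 1012]);
translate([556, 82, 115]) cube([63, 24, 1012]);
translate([735, 82, 115]) cube([63, 24, 1012]);
translate([914, 82, 115]) cube([63, 24, 1012]);
translate([1093, 82, 115]) cube([63, 24, 1012]);
translate([1272, 82, 115]) cube([63, 24, 1012]);
translate([1451, 82, 115]) cube([63, 24, 1012]);


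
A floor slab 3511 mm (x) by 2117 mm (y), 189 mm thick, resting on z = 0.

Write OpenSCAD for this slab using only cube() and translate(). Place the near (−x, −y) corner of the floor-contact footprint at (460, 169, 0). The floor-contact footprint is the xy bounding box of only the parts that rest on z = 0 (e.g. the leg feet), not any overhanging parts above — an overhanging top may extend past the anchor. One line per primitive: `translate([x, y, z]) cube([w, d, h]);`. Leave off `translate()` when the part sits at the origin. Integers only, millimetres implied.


translate([460, 169, 0]) cube([3511, 2117, 189]);


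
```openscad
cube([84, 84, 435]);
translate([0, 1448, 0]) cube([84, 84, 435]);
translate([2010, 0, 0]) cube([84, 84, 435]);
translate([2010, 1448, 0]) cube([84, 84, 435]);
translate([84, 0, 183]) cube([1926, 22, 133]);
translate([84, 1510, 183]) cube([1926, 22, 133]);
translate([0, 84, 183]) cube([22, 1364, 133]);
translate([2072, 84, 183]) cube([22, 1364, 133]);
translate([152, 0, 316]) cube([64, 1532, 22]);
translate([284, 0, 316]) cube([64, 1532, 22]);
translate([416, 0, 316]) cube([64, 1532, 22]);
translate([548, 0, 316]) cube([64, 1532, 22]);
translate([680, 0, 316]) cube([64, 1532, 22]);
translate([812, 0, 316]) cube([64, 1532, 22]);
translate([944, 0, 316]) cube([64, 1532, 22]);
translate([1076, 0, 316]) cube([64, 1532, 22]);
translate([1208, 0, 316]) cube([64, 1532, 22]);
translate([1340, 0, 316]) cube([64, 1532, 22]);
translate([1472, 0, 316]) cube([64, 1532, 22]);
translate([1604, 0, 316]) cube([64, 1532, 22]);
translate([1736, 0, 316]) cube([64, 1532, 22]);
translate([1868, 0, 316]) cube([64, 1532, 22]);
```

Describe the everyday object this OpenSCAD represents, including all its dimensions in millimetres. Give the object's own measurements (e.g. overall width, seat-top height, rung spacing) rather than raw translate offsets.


A bed frame 2094 mm long (x) by 1532 mm wide (y). Four 84×84 mm corner posts, 435 mm tall, at the corners of the footprint. Four rails of 22 mm thickness and 133 mm height run between adjacent posts with their undersides at z = 183 mm, their outer faces flush with the outside of the frame (the two x-running rails run between the posts' inner faces; the two y-running rails run between the posts' inner faces). 14 slats, each 64 mm wide (x) and 22 mm thick, lie across the top of the two x-running rails, running the full 1532 mm width of the frame in y; along x they sit between the end posts with a 68 mm gap after the −x posts and between neighbouring slats, leaving 78 mm before the +x posts.
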